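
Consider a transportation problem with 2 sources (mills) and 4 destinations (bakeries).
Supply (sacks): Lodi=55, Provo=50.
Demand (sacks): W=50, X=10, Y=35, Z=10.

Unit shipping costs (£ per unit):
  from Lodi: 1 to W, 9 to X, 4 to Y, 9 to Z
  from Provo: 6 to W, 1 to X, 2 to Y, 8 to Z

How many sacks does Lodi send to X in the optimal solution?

Optimal shipments:
  Lodi->W: 50 × £1 = £50
  Lodi->Z: 5 × £9 = £45
  Provo->X: 10 × £1 = £10
  Provo->Y: 35 × £2 = £70
  Provo->Z: 5 × £8 = £40
Total cost = £215.
The route Lodi→X is not used.

0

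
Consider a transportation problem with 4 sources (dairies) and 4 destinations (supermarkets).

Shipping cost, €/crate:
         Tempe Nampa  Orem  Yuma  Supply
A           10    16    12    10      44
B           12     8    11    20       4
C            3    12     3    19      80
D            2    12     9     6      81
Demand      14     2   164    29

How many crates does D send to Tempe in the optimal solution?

14

The minimum-cost plan:
  A–Orem: 44 × €12 = €528
  B–Nampa: 2 × €8 = €16
  B–Orem: 2 × €11 = €22
  C–Orem: 80 × €3 = €240
  D–Tempe: 14 × €2 = €28
  D–Orem: 38 × €9 = €342
  D–Yuma: 29 × €6 = €174
Total cost = €1350.
So D→Tempe carries 14 crates.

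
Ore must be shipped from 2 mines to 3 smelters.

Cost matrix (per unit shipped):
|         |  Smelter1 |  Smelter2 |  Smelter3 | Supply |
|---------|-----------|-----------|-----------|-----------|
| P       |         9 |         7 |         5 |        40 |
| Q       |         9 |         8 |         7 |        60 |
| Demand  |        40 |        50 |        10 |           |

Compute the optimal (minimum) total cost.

Optimal allocation:
  P to Smelter2: 30 × 7 = 210
  P to Smelter3: 10 × 5 = 50
  Q to Smelter1: 40 × 9 = 360
  Q to Smelter2: 20 × 8 = 160
Total = 210 + 50 + 360 + 160 = 780.
(Supply check: P ships 40; Q ships 60.)

780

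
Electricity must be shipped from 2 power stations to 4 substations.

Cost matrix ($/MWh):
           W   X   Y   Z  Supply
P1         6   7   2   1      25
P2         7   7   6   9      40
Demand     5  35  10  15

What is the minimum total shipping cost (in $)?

Optimal allocation:
  P1->Y: 10 × $2 = $20
  P1->Z: 15 × $1 = $15
  P2->W: 5 × $7 = $35
  P2->X: 35 × $7 = $245
Total = 20 + 15 + 35 + 245 = $315.

315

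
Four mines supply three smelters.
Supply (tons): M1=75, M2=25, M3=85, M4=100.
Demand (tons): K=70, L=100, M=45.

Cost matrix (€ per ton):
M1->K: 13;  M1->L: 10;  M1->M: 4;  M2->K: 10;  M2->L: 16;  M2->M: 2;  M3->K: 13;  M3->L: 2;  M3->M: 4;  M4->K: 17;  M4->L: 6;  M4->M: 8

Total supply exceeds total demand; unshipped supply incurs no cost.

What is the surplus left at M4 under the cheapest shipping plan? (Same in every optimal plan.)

70

An optimal plan:
  M1->K: 30 tons
  M1->M: 45 tons
  M2->K: 25 tons
  M3->K: 15 tons
  M3->L: 70 tons
  M4->L: 30 tons
Total cost = €1335.
M4 ships 30 of its 100, leaving 70.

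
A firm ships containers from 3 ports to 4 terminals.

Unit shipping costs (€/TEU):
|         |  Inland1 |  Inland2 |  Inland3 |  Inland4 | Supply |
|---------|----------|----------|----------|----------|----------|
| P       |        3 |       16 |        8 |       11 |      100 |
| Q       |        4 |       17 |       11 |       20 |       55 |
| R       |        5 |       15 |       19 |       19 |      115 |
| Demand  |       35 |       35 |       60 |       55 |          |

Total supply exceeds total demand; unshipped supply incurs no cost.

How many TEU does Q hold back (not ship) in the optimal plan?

5

An optimal plan:
  P→Inland3: 45 TEU
  P→Inland4: 55 TEU
  Q→Inland1: 35 TEU
  Q→Inland3: 15 TEU
  R→Inland2: 35 TEU
Total cost = €1795.
Q ships 50 of its 55, leaving 5.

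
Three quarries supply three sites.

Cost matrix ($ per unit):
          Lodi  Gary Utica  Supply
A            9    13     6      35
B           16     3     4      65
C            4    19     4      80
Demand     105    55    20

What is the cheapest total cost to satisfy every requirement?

One minimum-cost allocation:
  A→Lodi: 25 × $9 = $225
  A→Utica: 10 × $6 = $60
  B→Gary: 55 × $3 = $165
  B→Utica: 10 × $4 = $40
  C→Lodi: 80 × $4 = $320
Total = 225 + 60 + 165 + 40 + 320 = $810.

810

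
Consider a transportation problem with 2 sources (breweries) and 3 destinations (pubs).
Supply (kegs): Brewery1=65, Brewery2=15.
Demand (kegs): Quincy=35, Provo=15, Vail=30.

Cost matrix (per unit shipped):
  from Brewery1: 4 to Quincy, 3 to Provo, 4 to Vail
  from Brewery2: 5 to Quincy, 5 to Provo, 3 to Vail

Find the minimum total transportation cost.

An optimal shipping plan:
  Brewery1->Quincy: 35 kegs
  Brewery1->Provo: 15 kegs
  Brewery1->Vail: 15 kegs
  Brewery2->Vail: 15 kegs
Total cost = 290.

290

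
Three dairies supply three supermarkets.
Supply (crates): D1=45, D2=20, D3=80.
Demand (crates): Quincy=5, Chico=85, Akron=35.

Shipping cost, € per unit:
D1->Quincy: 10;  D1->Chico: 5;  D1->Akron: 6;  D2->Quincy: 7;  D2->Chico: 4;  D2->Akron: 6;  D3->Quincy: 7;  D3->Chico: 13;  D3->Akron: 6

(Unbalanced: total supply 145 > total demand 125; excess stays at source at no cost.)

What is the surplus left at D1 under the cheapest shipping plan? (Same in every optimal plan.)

0

An optimal plan:
  D1→Chico: 45 × €5 = €225
  D2→Chico: 20 × €4 = €80
  D3→Quincy: 5 × €7 = €35
  D3→Chico: 20 × €13 = €260
  D3→Akron: 35 × €6 = €210
Total cost = €810.
D1 ships 45 of its 45, leaving 0.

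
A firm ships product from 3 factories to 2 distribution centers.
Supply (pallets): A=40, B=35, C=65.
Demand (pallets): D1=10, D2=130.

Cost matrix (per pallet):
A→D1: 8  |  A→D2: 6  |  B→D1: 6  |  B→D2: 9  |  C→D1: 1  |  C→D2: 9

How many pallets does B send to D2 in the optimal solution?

35

The minimum-cost plan:
  A→D2: 40 pallets
  B→D2: 35 pallets
  C→D1: 10 pallets
  C→D2: 55 pallets
Total cost = 1060.
So B→D2 carries 35 pallets.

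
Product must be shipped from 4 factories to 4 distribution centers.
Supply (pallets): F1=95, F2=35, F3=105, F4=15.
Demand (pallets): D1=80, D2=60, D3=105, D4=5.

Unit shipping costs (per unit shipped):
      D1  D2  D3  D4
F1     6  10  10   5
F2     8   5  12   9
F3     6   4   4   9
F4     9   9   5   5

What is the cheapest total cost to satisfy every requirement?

One minimum-cost allocation:
  F1 to D1: 80 × 6 = 480
  F1 to D2: 10 × 10 = 100
  F1 to D4: 5 × 5 = 25
  F2 to D2: 35 × 5 = 175
  F3 to D2: 15 × 4 = 60
  F3 to D3: 90 × 4 = 360
  F4 to D3: 15 × 5 = 75
Total = 480 + 100 + 25 + 175 + 60 + 360 + 75 = 1275.

1275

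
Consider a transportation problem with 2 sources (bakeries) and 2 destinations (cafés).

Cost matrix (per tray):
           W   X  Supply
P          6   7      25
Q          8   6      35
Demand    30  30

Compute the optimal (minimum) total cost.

Optimal allocation:
  P→W: 25 trays
  Q→W: 5 trays
  Q→X: 30 trays
Total cost = 370.

370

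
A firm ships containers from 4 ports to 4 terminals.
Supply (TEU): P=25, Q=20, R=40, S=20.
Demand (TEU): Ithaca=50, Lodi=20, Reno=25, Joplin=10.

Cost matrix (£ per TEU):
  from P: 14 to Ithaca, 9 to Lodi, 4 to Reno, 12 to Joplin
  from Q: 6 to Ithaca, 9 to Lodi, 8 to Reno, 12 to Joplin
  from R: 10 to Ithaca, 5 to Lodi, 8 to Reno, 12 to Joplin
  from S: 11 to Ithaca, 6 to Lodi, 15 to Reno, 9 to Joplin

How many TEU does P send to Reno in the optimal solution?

The minimum-cost plan:
  P->Reno: 25 × £4 = £100
  Q->Ithaca: 20 × £6 = £120
  R->Ithaca: 30 × £10 = £300
  R->Lodi: 10 × £5 = £50
  S->Lodi: 10 × £6 = £60
  S->Joplin: 10 × £9 = £90
Total cost = £720.
So P→Reno carries 25 TEU.

25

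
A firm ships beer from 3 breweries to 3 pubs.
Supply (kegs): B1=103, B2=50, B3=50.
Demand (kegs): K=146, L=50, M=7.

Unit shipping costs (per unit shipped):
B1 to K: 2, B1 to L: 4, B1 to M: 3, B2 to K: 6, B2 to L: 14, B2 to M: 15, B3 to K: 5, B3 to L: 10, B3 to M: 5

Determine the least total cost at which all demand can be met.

856

A cheapest plan:
  B1 to K: 53 × 2 = 106
  B1 to L: 50 × 4 = 200
  B2 to K: 50 × 6 = 300
  B3 to K: 43 × 5 = 215
  B3 to M: 7 × 5 = 35
Total = 106 + 200 + 300 + 215 + 35 = 856.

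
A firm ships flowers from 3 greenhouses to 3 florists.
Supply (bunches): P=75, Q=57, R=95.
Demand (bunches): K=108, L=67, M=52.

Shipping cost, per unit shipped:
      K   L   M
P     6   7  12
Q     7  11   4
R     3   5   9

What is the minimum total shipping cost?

One minimum-cost allocation:
  P->K: 8 × 6 = 48
  P->L: 67 × 7 = 469
  Q->K: 5 × 7 = 35
  Q->M: 52 × 4 = 208
  R->K: 95 × 3 = 285
Total = 48 + 469 + 35 + 208 + 285 = 1045.

1045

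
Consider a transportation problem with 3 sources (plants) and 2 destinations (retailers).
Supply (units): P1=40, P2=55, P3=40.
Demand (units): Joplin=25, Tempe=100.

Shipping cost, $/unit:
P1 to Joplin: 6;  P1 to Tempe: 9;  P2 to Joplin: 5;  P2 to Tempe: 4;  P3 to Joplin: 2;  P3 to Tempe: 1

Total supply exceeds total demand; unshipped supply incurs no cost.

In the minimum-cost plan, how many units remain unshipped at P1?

10

An optimal plan:
  P1→Joplin: 25 units
  P1→Tempe: 5 units
  P2→Tempe: 55 units
  P3→Tempe: 40 units
Total cost = $455.
P1 ships 30 of its 40, leaving 10.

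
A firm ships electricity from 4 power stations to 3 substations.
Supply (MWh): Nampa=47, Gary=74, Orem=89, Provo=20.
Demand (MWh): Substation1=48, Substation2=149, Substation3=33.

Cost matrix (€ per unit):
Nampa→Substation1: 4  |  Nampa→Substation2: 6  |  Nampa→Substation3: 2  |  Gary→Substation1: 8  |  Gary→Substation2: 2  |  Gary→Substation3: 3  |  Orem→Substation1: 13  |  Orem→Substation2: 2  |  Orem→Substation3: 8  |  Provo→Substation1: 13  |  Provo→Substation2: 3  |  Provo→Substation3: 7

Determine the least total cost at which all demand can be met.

613

Optimal allocation:
  Nampa to Substation1: 47 × €4 = €188
  Gary to Substation1: 1 × €8 = €8
  Gary to Substation2: 40 × €2 = €80
  Gary to Substation3: 33 × €3 = €99
  Orem to Substation2: 89 × €2 = €178
  Provo to Substation2: 20 × €3 = €60
Total = 188 + 8 + 80 + 99 + 178 + 60 = €613.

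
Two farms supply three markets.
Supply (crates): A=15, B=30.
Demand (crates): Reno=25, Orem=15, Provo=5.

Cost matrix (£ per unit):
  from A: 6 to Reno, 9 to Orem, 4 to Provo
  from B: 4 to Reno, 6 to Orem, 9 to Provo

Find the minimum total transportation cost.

One minimum-cost allocation:
  A->Reno: 10 × £6 = £60
  A->Provo: 5 × £4 = £20
  B->Reno: 15 × £4 = £60
  B->Orem: 15 × £6 = £90
Total = 60 + 20 + 60 + 90 = £230.

230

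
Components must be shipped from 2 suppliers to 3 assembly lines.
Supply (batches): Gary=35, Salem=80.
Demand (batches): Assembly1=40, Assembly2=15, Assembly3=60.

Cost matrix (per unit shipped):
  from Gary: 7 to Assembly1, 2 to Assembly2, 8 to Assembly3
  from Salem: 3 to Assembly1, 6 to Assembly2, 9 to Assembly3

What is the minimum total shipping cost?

670

Optimal allocation:
  Gary→Assembly2: 15 × 2 = 30
  Gary→Assembly3: 20 × 8 = 160
  Salem→Assembly1: 40 × 3 = 120
  Salem→Assembly3: 40 × 9 = 360
Total = 30 + 160 + 120 + 360 = 670.
(Supply check: Gary ships 35; Salem ships 80.)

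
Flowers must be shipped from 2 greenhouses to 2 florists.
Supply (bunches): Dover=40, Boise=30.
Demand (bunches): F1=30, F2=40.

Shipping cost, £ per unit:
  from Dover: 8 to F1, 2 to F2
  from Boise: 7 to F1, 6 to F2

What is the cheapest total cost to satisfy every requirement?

290

Optimal allocation:
  Dover->F2: 40 × £2 = £80
  Boise->F1: 30 × £7 = £210
Total = 80 + 210 = £290.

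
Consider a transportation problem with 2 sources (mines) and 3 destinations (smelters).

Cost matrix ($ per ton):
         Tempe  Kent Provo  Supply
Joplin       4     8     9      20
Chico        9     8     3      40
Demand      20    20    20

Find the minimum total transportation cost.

An optimal shipping plan:
  Joplin→Tempe: 20 × $4 = $80
  Chico→Kent: 20 × $8 = $160
  Chico→Provo: 20 × $3 = $60
Total = 80 + 160 + 60 = $300.

300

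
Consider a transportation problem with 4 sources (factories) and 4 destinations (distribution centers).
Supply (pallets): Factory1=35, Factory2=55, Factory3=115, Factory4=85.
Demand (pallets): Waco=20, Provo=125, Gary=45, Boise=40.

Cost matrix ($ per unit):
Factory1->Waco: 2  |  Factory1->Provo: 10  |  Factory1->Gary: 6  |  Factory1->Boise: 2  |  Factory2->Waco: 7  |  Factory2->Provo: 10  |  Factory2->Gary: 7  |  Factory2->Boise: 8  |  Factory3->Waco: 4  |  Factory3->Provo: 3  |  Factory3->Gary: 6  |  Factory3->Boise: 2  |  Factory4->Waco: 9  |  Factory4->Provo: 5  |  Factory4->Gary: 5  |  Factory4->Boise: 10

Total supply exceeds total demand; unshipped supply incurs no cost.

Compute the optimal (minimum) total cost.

790

Optimal allocation:
  Factory1→Waco: 20 × $2 = $40
  Factory1→Boise: 15 × $2 = $30
  Factory3→Provo: 90 × $3 = $270
  Factory3→Boise: 25 × $2 = $50
  Factory4→Provo: 35 × $5 = $175
  Factory4→Gary: 45 × $5 = $225
Total = 40 + 30 + 270 + 50 + 175 + 225 = $790.
(Supply check: Factory1 ships 35; Factory2 ships 0; Factory3 ships 115; Factory4 ships 80.)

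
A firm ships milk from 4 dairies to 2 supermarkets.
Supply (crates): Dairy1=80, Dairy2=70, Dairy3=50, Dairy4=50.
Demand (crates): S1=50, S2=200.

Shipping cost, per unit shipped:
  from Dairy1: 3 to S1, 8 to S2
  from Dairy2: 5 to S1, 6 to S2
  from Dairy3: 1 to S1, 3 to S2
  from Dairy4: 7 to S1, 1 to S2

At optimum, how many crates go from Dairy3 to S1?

0

The minimum-cost plan:
  Dairy1 to S1: 50 × 3 = 150
  Dairy1 to S2: 30 × 8 = 240
  Dairy2 to S2: 70 × 6 = 420
  Dairy3 to S2: 50 × 3 = 150
  Dairy4 to S2: 50 × 1 = 50
Total cost = 1010.
The route Dairy3→S1 is not used.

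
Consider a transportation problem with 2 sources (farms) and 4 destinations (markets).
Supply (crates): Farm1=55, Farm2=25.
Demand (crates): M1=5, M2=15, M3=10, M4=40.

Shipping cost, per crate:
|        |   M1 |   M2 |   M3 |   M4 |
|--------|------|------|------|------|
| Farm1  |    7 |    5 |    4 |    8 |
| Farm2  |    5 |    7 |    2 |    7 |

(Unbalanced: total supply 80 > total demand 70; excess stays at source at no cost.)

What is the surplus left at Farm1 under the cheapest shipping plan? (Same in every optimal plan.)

Minimum-cost shipments:
  Farm1 to M2: 15 crates
  Farm1 to M4: 30 crates
  Farm2 to M1: 5 crates
  Farm2 to M3: 10 crates
  Farm2 to M4: 10 crates
Total cost = 430.
Farm1 ships 45 of its 55, leaving 10.

10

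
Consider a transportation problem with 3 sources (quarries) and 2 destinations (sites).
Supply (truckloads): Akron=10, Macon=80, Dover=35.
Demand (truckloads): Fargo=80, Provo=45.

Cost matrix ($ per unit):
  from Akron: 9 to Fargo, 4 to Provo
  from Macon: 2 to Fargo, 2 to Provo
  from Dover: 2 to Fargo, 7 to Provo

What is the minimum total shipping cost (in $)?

An optimal shipping plan:
  Akron–Provo: 10 truckloads
  Macon–Fargo: 45 truckloads
  Macon–Provo: 35 truckloads
  Dover–Fargo: 35 truckloads
Total cost = $270.

270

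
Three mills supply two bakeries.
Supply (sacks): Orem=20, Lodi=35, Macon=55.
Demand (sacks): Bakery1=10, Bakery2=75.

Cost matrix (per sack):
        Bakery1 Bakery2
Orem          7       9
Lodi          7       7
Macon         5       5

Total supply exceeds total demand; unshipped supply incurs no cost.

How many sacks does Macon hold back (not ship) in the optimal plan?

0

An optimal plan:
  Lodi to Bakery1: 10 × 7 = 70
  Lodi to Bakery2: 20 × 7 = 140
  Macon to Bakery2: 55 × 5 = 275
Total cost = 485.
Macon ships 55 of its 55, leaving 0.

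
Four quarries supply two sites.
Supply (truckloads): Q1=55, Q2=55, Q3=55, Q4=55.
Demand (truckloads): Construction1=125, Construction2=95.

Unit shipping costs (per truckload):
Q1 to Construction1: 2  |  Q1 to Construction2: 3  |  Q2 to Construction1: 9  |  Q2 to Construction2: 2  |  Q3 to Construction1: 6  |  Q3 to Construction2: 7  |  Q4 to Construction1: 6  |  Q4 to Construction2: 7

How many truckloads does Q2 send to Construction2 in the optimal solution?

The minimum-cost plan:
  Q1→Construction1: 55 × 2 = 110
  Q2→Construction2: 55 × 2 = 110
  Q3→Construction1: 55 × 6 = 330
  Q4→Construction1: 15 × 6 = 90
  Q4→Construction2: 40 × 7 = 280
Total cost = 920.
So Q2→Construction2 carries 55 truckloads.

55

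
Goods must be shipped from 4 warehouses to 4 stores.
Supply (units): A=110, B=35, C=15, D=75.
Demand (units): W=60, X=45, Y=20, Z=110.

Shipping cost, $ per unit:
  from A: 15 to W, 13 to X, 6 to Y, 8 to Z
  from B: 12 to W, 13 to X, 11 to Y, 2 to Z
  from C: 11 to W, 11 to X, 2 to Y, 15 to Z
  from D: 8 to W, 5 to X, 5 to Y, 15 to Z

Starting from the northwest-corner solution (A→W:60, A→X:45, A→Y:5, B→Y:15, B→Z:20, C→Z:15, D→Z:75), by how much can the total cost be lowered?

Current plan cost = 60·15 + 45·13 + 5·6 + 15·11 + 20·2 + 15·15 + 75·15 = $3070.
Optimal plan:
  A→W: 15 × $15 = $225
  A→Y: 20 × $6 = $120
  A→Z: 75 × $8 = $600
  B→Z: 35 × $2 = $70
  C→W: 15 × $11 = $165
  D→W: 30 × $8 = $240
  D→X: 45 × $5 = $225
Optimal cost = $1645.
Saving = 3070 − 1645 = $1425.

1425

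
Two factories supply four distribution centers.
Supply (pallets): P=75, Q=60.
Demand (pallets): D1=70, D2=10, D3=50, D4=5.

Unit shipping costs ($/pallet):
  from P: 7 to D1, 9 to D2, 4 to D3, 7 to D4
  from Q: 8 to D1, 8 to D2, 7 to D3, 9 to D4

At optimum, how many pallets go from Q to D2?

10

Optimal shipments:
  P to D1: 20 × $7 = $140
  P to D3: 50 × $4 = $200
  P to D4: 5 × $7 = $35
  Q to D1: 50 × $8 = $400
  Q to D2: 10 × $8 = $80
Total cost = $855.
So Q→D2 carries 10 pallets.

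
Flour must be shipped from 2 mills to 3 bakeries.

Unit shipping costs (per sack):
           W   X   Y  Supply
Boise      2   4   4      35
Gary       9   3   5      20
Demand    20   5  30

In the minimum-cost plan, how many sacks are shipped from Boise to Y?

15

Solving gives:
  Boise->W: 20 sacks
  Boise->Y: 15 sacks
  Gary->X: 5 sacks
  Gary->Y: 15 sacks
Total cost = 190.
So Boise→Y carries 15 sacks.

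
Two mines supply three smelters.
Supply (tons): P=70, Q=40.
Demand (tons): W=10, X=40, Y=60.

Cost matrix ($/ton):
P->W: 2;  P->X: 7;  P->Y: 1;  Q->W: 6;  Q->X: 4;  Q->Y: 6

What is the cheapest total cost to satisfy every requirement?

240

Optimal allocation:
  P–W: 10 tons
  P–Y: 60 tons
  Q–X: 40 tons
Total cost = $240.
(Supply check: P ships 70; Q ships 40.)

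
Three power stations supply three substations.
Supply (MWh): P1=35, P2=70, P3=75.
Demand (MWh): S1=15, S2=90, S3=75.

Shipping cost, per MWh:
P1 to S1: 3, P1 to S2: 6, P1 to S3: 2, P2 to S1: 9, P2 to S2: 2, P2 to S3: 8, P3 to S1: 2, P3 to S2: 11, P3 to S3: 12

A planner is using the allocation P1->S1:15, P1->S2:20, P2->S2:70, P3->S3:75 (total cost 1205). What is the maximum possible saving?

265

Current plan cost = 15·3 + 20·6 + 70·2 + 75·12 = 1205.
Optimal plan:
  P1→S3: 35 MWh
  P2→S2: 70 MWh
  P3→S1: 15 MWh
  P3→S2: 20 MWh
  P3→S3: 40 MWh
Optimal cost = 940.
Saving = 1205 − 940 = 265.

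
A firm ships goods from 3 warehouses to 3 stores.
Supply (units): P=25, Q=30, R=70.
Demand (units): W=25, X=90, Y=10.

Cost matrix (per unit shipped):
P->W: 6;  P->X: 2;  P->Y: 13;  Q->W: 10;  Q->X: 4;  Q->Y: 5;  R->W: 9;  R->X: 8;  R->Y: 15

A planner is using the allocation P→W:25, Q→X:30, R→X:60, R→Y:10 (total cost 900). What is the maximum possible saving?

Current plan cost = 25·6 + 30·4 + 60·8 + 10·15 = 900.
Optimal plan:
  P→X: 25 units
  Q→X: 20 units
  Q→Y: 10 units
  R→W: 25 units
  R→X: 45 units
Optimal cost = 765.
Saving = 900 − 765 = 135.

135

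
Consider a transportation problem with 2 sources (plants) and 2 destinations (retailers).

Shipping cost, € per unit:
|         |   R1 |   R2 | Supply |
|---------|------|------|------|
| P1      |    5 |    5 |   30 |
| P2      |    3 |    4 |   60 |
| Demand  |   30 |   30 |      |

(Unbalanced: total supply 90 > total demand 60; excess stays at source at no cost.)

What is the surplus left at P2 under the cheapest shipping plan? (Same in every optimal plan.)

0

Minimum-cost shipments:
  P2→R1: 30 × €3 = €90
  P2→R2: 30 × €4 = €120
Total cost = €210.
P2 ships 60 of its 60, leaving 0.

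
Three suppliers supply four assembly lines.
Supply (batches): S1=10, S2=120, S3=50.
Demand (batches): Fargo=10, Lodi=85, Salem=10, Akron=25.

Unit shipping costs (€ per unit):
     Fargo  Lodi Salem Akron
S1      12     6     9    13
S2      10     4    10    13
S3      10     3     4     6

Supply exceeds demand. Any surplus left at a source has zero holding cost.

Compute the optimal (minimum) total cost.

Optimal allocation:
  S2→Fargo: 10 × €10 = €100
  S2→Lodi: 70 × €4 = €280
  S3→Lodi: 15 × €3 = €45
  S3→Salem: 10 × €4 = €40
  S3→Akron: 25 × €6 = €150
Total = 100 + 280 + 45 + 40 + 150 = €615.

615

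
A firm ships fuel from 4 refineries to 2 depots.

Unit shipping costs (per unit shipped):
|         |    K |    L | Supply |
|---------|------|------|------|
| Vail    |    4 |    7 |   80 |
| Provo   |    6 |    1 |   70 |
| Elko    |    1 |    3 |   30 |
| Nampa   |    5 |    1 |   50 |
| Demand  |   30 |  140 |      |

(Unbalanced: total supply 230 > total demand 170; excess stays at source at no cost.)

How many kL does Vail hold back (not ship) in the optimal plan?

An optimal plan:
  Vail to K: 20 kL
  Provo to L: 70 kL
  Elko to K: 10 kL
  Elko to L: 20 kL
  Nampa to L: 50 kL
Total cost = 270.
Vail ships 20 of its 80, leaving 60.

60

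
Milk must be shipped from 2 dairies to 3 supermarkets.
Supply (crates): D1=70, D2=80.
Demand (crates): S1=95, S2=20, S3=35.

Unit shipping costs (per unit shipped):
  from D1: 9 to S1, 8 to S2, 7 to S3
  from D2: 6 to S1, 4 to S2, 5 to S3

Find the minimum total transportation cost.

1000

An optimal shipping plan:
  D1–S1: 35 × 9 = 315
  D1–S3: 35 × 7 = 245
  D2–S1: 60 × 6 = 360
  D2–S2: 20 × 4 = 80
Total = 315 + 245 + 360 + 80 = 1000.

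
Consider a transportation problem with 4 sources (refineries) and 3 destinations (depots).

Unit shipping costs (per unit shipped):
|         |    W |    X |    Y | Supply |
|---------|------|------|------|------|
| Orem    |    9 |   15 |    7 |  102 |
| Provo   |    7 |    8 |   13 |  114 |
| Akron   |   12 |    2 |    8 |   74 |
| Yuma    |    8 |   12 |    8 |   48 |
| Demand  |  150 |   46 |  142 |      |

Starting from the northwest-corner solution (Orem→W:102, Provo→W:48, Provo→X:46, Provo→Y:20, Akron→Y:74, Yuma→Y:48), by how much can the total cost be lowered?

Current plan cost = 102·9 + 48·7 + 46·8 + 20·13 + 74·8 + 48·8 = 2858.
Optimal plan:
  Orem to Y: 102 × 7 = 714
  Provo to W: 114 × 7 = 798
  Akron to X: 46 × 2 = 92
  Akron to Y: 28 × 8 = 224
  Yuma to W: 36 × 8 = 288
  Yuma to Y: 12 × 8 = 96
Optimal cost = 2212.
Saving = 2858 − 2212 = 646.

646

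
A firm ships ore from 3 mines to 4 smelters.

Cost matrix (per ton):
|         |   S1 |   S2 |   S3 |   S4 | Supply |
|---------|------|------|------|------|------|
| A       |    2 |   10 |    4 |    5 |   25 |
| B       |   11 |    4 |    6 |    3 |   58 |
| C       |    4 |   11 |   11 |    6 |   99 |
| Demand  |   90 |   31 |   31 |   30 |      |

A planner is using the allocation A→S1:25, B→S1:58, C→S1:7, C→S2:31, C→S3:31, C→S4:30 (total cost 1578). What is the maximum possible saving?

841

Current plan cost = 25·2 + 58·11 + 7·4 + 31·11 + 31·11 + 30·6 = 1578.
Optimal plan:
  A to S3: 25 × 4 = 100
  B to S2: 31 × 4 = 124
  B to S3: 6 × 6 = 36
  B to S4: 21 × 3 = 63
  C to S1: 90 × 4 = 360
  C to S4: 9 × 6 = 54
Optimal cost = 737.
Saving = 1578 − 737 = 841.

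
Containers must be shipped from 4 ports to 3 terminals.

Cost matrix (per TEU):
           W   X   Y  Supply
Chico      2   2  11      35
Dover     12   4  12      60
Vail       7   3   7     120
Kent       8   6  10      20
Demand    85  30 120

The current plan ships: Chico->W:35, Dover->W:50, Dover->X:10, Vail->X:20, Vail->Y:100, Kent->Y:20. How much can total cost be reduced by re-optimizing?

120

Current plan cost = 35·2 + 50·12 + 10·4 + 20·3 + 100·7 + 20·10 = 1670.
Optimal plan:
  Chico→W: 35 × 2 = 70
  Dover→X: 30 × 4 = 120
  Dover→Y: 30 × 12 = 360
  Vail→W: 30 × 7 = 210
  Vail→Y: 90 × 7 = 630
  Kent→W: 20 × 8 = 160
Optimal cost = 1550.
Saving = 1670 − 1550 = 120.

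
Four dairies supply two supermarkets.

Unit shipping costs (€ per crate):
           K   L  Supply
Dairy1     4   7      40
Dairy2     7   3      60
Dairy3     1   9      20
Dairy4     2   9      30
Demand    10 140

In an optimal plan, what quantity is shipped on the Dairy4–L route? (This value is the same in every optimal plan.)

30

Optimal shipments:
  Dairy1–L: 40 × €7 = €280
  Dairy2–L: 60 × €3 = €180
  Dairy3–K: 10 × €1 = €10
  Dairy3–L: 10 × €9 = €90
  Dairy4–L: 30 × €9 = €270
Total cost = €830.
So Dairy4→L carries 30 crates.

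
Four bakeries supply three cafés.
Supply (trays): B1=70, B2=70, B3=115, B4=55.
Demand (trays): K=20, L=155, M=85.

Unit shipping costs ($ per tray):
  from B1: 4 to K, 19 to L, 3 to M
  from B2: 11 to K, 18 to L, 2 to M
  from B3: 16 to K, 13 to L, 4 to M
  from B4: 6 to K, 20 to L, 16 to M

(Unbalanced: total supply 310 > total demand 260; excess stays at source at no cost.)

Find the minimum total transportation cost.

2525

A cheapest plan:
  B1->K: 20 trays
  B1->L: 35 trays
  B1->M: 15 trays
  B2->M: 70 trays
  B3->L: 115 trays
  B4->L: 5 trays
Total cost = $2525.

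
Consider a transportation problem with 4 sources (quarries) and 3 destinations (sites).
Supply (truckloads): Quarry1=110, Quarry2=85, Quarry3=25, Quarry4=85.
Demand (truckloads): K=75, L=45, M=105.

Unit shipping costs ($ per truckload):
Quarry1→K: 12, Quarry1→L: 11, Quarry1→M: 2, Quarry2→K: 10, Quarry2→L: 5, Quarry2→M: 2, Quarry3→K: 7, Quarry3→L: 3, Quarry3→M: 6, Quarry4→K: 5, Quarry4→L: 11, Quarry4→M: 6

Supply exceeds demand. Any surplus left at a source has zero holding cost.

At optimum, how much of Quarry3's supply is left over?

0

An optimal plan:
  Quarry1->M: 105 × $2 = $210
  Quarry2->L: 20 × $5 = $100
  Quarry3->L: 25 × $3 = $75
  Quarry4->K: 75 × $5 = $375
Total cost = $760.
Quarry3 ships 25 of its 25, leaving 0.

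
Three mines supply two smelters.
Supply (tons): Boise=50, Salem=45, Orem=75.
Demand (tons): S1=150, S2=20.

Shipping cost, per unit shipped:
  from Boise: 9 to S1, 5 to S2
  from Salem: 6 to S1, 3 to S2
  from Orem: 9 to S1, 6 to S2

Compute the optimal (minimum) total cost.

One minimum-cost allocation:
  Boise–S1: 30 × 9 = 270
  Boise–S2: 20 × 5 = 100
  Salem–S1: 45 × 6 = 270
  Orem–S1: 75 × 9 = 675
Total = 270 + 100 + 270 + 675 = 1315.

1315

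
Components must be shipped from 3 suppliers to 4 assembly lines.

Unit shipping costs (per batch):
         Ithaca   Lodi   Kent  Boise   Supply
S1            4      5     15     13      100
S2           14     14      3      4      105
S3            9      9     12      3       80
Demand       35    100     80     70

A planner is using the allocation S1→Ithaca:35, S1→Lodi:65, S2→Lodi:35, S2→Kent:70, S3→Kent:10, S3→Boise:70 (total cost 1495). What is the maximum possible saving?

240

Current plan cost = 35·4 + 65·5 + 35·14 + 70·3 + 10·12 + 70·3 = 1495.
Optimal plan:
  S1->Ithaca: 35 × 4 = 140
  S1->Lodi: 65 × 5 = 325
  S2->Kent: 80 × 3 = 240
  S2->Boise: 25 × 4 = 100
  S3->Lodi: 35 × 9 = 315
  S3->Boise: 45 × 3 = 135
Optimal cost = 1255.
Saving = 1495 − 1255 = 240.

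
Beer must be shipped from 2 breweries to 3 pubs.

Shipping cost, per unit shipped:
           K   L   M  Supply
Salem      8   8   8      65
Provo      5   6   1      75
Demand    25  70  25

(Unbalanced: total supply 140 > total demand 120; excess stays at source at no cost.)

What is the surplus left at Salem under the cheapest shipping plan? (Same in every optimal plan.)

20

Minimum-cost shipments:
  Salem–L: 45 × 8 = 360
  Provo–K: 25 × 5 = 125
  Provo–L: 25 × 6 = 150
  Provo–M: 25 × 1 = 25
Total cost = 660.
Salem ships 45 of its 65, leaving 20.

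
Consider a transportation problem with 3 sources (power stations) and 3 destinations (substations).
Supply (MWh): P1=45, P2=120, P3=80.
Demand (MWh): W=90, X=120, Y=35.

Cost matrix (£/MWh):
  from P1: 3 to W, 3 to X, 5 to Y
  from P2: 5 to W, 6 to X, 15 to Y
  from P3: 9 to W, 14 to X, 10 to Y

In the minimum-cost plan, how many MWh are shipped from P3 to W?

Solving gives:
  P1–X: 45 × £3 = £135
  P2–W: 45 × £5 = £225
  P2–X: 75 × £6 = £450
  P3–W: 45 × £9 = £405
  P3–Y: 35 × £10 = £350
Total cost = £1565.
So P3→W carries 45 MWh.

45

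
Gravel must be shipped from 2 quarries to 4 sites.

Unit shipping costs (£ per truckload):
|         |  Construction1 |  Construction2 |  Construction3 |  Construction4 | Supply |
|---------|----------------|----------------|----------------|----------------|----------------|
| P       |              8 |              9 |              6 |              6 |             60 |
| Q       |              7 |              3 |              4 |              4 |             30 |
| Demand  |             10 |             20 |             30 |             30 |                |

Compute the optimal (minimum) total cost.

480

A cheapest plan:
  P→Construction1: 10 truckloads
  P→Construction3: 30 truckloads
  P→Construction4: 20 truckloads
  Q→Construction2: 20 truckloads
  Q→Construction4: 10 truckloads
Total cost = £480.
(Supply check: P ships 60; Q ships 30.)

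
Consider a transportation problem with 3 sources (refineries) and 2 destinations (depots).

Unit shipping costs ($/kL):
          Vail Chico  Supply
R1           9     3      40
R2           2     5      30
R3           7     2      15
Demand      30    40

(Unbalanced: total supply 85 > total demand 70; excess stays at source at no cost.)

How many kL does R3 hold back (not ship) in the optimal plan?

Minimum-cost shipments:
  R1 to Chico: 25 × $3 = $75
  R2 to Vail: 30 × $2 = $60
  R3 to Chico: 15 × $2 = $30
Total cost = $165.
R3 ships 15 of its 15, leaving 0.

0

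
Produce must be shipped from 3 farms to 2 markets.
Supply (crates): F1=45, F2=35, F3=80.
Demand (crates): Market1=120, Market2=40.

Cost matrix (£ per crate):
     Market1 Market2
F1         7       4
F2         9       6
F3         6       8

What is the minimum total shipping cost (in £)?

990

An optimal shipping plan:
  F1→Market1: 5 × £7 = £35
  F1→Market2: 40 × £4 = £160
  F2→Market1: 35 × £9 = £315
  F3→Market1: 80 × £6 = £480
Total = 35 + 160 + 315 + 480 = £990.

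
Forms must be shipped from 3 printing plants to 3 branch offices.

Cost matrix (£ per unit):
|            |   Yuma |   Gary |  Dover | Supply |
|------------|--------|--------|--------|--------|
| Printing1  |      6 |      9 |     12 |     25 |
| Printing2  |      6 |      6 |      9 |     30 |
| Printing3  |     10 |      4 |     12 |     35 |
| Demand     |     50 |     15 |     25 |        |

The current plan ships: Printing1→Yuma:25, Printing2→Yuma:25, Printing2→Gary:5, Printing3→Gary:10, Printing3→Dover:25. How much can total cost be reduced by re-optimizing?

Current plan cost = 25·6 + 25·6 + 5·6 + 10·4 + 25·12 = £670.
Optimal plan:
  Printing1→Yuma: 25 × £6 = £150
  Printing2→Yuma: 25 × £6 = £150
  Printing2→Dover: 5 × £9 = £45
  Printing3→Gary: 15 × £4 = £60
  Printing3→Dover: 20 × £12 = £240
Optimal cost = £645.
Saving = 670 − 645 = £25.

25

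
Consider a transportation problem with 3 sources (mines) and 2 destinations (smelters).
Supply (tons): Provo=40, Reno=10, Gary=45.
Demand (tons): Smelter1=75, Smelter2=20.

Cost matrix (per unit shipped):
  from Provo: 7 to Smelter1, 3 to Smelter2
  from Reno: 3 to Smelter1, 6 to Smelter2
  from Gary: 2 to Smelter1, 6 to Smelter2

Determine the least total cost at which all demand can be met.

320

Optimal allocation:
  Provo to Smelter1: 20 × 7 = 140
  Provo to Smelter2: 20 × 3 = 60
  Reno to Smelter1: 10 × 3 = 30
  Gary to Smelter1: 45 × 2 = 90
Total = 140 + 60 + 30 + 90 = 320.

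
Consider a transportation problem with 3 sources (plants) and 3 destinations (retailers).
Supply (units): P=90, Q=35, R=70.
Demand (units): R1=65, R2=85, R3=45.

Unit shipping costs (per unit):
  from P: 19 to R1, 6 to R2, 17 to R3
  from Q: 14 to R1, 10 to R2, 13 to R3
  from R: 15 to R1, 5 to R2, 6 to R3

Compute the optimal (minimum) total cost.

An optimal shipping plan:
  P to R1: 5 × 19 = 95
  P to R2: 85 × 6 = 510
  Q to R1: 35 × 14 = 490
  R to R1: 25 × 15 = 375
  R to R3: 45 × 6 = 270
Total = 95 + 510 + 490 + 375 + 270 = 1740.

1740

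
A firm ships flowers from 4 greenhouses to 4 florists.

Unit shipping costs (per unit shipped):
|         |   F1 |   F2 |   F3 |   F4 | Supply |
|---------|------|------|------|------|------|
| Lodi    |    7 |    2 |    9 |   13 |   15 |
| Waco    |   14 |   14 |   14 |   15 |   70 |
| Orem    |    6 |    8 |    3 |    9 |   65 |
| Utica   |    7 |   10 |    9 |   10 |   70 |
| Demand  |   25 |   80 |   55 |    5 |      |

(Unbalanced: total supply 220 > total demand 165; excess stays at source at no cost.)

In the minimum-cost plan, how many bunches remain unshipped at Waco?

55

Minimum-cost shipments:
  Lodi–F2: 15 × 2 = 30
  Waco–F2: 15 × 14 = 210
  Orem–F2: 10 × 8 = 80
  Orem–F3: 55 × 3 = 165
  Utica–F1: 25 × 7 = 175
  Utica–F2: 40 × 10 = 400
  Utica–F4: 5 × 10 = 50
Total cost = 1110.
Waco ships 15 of its 70, leaving 55.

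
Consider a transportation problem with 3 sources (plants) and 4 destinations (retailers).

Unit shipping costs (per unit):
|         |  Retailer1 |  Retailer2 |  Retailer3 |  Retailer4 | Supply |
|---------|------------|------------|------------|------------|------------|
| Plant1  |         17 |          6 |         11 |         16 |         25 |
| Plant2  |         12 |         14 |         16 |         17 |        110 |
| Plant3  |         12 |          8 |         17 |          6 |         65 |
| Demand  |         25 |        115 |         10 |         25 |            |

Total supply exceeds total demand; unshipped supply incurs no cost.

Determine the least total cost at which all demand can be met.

1780

A cheapest plan:
  Plant1–Retailer2: 25 × 6 = 150
  Plant2–Retailer1: 25 × 12 = 300
  Plant2–Retailer2: 50 × 14 = 700
  Plant2–Retailer3: 10 × 16 = 160
  Plant3–Retailer2: 40 × 8 = 320
  Plant3–Retailer4: 25 × 6 = 150
Total = 150 + 300 + 700 + 160 + 320 + 150 = 1780.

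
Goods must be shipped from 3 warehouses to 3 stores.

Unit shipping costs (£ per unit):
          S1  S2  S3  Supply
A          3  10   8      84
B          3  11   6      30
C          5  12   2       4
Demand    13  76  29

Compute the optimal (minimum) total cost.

957

An optimal shipping plan:
  A->S1: 8 × £3 = £24
  A->S2: 76 × £10 = £760
  B->S1: 5 × £3 = £15
  B->S3: 25 × £6 = £150
  C->S3: 4 × £2 = £8
Total = 24 + 760 + 15 + 150 + 8 = £957.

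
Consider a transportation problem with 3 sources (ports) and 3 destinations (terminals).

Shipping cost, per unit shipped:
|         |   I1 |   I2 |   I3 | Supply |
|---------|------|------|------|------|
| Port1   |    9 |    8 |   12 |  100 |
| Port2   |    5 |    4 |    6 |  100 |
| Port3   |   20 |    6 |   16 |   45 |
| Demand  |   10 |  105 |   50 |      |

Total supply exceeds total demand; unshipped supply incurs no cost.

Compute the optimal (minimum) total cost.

A cheapest plan:
  Port1–I2: 20 × 8 = 160
  Port2–I1: 10 × 5 = 50
  Port2–I2: 40 × 4 = 160
  Port2–I3: 50 × 6 = 300
  Port3–I2: 45 × 6 = 270
Total = 160 + 50 + 160 + 300 + 270 = 940.
(Supply check: Port1 ships 20; Port2 ships 100; Port3 ships 45.)

940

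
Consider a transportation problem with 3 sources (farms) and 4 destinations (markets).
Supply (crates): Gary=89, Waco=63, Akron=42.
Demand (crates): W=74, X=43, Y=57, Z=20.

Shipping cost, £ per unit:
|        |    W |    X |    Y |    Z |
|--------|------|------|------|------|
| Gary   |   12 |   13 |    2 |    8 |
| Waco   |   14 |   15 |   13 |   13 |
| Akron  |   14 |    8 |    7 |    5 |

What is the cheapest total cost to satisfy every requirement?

An optimal shipping plan:
  Gary→W: 11 × £12 = £132
  Gary→X: 1 × £13 = £13
  Gary→Y: 57 × £2 = £114
  Gary→Z: 20 × £8 = £160
  Waco→W: 63 × £14 = £882
  Akron→X: 42 × £8 = £336
Total = 132 + 13 + 114 + 160 + 882 + 336 = £1637.
(Supply check: Gary ships 89; Waco ships 63; Akron ships 42.)

1637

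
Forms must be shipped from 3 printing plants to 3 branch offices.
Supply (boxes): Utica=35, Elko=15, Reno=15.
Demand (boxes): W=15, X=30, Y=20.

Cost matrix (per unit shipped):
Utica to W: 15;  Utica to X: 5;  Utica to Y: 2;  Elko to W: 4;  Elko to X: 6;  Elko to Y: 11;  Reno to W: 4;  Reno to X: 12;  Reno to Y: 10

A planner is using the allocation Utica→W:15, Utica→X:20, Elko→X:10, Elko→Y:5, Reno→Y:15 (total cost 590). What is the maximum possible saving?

325

Current plan cost = 15·15 + 20·5 + 10·6 + 5·11 + 15·10 = 590.
Optimal plan:
  Utica→X: 15 × 5 = 75
  Utica→Y: 20 × 2 = 40
  Elko→X: 15 × 6 = 90
  Reno→W: 15 × 4 = 60
Optimal cost = 265.
Saving = 590 − 265 = 325.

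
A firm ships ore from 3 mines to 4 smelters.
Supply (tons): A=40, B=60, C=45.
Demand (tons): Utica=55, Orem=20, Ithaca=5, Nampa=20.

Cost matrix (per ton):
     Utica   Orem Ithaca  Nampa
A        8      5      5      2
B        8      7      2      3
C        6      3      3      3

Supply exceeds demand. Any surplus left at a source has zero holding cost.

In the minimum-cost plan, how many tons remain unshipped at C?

0

Minimum-cost shipments:
  A→Nampa: 20 tons
  B→Utica: 30 tons
  B→Ithaca: 5 tons
  C→Utica: 25 tons
  C→Orem: 20 tons
Total cost = 500.
C ships 45 of its 45, leaving 0.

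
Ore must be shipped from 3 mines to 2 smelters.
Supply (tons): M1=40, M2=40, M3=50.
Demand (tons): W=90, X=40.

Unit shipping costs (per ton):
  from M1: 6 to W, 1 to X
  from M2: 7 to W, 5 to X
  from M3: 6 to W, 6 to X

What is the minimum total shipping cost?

An optimal shipping plan:
  M1->X: 40 × 1 = 40
  M2->W: 40 × 7 = 280
  M3->W: 50 × 6 = 300
Total = 40 + 280 + 300 = 620.
(Supply check: M1 ships 40; M2 ships 40; M3 ships 50.)

620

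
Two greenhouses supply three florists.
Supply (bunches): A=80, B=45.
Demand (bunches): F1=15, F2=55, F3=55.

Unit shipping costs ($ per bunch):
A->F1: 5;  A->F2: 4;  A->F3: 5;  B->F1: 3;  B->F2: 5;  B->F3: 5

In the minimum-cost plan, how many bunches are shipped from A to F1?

0

Optimal shipments:
  A->F2: 55 bunches
  A->F3: 25 bunches
  B->F1: 15 bunches
  B->F3: 30 bunches
Total cost = $540.
The route A→F1 is not used.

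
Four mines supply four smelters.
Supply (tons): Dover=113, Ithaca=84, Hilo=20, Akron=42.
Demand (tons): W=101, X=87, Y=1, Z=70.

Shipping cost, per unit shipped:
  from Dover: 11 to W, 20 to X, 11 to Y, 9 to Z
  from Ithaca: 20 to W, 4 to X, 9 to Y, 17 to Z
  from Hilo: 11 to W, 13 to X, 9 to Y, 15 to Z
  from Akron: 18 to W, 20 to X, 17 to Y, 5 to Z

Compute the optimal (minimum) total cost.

1957

Optimal allocation:
  Dover->W: 85 × 11 = 935
  Dover->Z: 28 × 9 = 252
  Ithaca->X: 84 × 4 = 336
  Hilo->W: 16 × 11 = 176
  Hilo->X: 3 × 13 = 39
  Hilo->Y: 1 × 9 = 9
  Akron->Z: 42 × 5 = 210
Total = 935 + 252 + 336 + 176 + 39 + 9 + 210 = 1957.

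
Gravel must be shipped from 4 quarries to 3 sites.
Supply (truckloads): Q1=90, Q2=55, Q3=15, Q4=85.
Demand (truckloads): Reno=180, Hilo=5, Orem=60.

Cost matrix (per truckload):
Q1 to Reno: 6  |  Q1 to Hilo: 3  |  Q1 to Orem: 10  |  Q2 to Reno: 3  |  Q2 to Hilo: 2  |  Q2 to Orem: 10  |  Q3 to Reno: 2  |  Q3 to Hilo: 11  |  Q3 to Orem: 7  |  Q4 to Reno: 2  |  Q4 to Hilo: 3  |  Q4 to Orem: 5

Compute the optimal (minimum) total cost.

1070

Optimal allocation:
  Q1->Reno: 85 truckloads
  Q1->Hilo: 5 truckloads
  Q2->Reno: 55 truckloads
  Q3->Reno: 15 truckloads
  Q4->Reno: 25 truckloads
  Q4->Orem: 60 truckloads
Total cost = 1070.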